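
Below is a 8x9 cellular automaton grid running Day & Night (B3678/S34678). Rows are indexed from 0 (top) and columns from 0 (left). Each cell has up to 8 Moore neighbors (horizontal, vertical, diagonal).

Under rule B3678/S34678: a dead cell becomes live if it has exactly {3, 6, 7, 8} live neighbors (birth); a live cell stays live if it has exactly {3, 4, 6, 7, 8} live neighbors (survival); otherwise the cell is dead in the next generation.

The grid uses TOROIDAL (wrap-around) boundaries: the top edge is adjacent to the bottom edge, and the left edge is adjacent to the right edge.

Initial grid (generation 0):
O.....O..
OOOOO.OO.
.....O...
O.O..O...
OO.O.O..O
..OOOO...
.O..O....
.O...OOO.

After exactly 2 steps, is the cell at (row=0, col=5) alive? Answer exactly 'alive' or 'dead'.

Simulating step by step:
Generation 0 (given above): 28 live cells
Generation 1: 25 live cells
O..OO....
.O....O.O
O....O..O
O.....O.O
OO.OOOO..
..OO.O...
....O....
O....OO..
Generation 2: 33 live cells
OO....OOO
....OO.OO
.O....O.O
......O.O
OO.OOOOOO
.OOOOOO..
...OO.O..
...O.O...

Cell (0,5) at generation 2: 0 -> dead

Answer: dead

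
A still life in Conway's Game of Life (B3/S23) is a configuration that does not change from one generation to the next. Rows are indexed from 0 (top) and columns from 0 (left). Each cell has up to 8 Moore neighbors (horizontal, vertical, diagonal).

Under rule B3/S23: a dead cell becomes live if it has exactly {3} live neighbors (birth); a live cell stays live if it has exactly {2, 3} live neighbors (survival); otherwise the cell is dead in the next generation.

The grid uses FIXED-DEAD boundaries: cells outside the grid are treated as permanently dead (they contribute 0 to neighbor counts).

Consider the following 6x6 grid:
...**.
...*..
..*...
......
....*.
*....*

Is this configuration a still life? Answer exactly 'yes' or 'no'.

Answer: no

Derivation:
Compute generation 1 and compare to generation 0 (given above):
Generation 1:
...**.
..***.
......
......
......
......
Cell (1,2) differs: gen0=0 vs gen1=1 -> NOT a still life.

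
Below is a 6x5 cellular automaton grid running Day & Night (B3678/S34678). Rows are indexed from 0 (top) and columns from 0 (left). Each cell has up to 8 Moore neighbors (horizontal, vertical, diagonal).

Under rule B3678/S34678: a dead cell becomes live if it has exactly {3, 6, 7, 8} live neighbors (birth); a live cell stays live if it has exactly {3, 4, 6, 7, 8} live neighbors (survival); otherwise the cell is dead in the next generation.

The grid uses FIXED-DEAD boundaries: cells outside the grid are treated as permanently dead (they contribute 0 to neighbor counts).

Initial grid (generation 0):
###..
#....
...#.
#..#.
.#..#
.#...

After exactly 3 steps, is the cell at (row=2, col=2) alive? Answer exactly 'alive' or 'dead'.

Simulating step by step:
Generation 0 (given above): 10 live cells
Generation 1: 6 live cells
.#...
..#..
.....
..#.#
#.#..
.....
Generation 2: 5 live cells
.....
.....
...#.
.#.#.
.#.#.
.....
Generation 3: 2 live cells
.....
.....
..#..
....#
.....
.....

Cell (2,2) at generation 3: 1 -> alive

Answer: alive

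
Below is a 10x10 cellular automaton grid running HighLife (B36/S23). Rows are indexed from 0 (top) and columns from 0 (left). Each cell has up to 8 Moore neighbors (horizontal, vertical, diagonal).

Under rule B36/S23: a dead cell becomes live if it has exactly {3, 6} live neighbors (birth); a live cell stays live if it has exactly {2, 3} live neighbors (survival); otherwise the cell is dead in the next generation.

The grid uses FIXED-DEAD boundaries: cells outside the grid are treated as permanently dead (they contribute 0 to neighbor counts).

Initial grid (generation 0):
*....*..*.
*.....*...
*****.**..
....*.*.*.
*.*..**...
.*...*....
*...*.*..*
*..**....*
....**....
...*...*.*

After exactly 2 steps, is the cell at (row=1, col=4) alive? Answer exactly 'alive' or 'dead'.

Answer: alive

Derivation:
Simulating step by step:
Generation 0 (given above): 34 live cells
Generation 1: 29 live cells
..........
*.***.*...
*****.*...
*...**....
.*..*.**..
**..*.....
**.**.....
...*......
.....*..*.
....*.....
Generation 2: 20 live cells
...*......
*...*.....
*....**...
*......*..
.*.**.*...
....*.....
**.**.....
..**......
....*.....
..........

Cell (1,4) at generation 2: 1 -> alive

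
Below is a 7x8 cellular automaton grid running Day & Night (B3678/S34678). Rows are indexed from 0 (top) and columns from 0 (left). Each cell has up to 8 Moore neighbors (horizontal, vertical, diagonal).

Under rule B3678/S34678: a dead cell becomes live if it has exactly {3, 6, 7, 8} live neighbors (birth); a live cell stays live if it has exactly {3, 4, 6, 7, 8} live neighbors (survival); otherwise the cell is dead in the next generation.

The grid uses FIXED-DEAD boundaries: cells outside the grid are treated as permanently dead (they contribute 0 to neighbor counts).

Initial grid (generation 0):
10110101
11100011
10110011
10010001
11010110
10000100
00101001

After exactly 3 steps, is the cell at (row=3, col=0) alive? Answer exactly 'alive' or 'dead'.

Answer: alive

Derivation:
Simulating step by step:
Generation 0 (given above): 28 live cells
Generation 1: 23 live cells
00100000
11001101
11110011
10010101
11100010
00110100
00000000
Generation 2: 17 live cells
01000000
10000000
10110001
11111001
01100110
00100000
00000000
Generation 3: 14 live cells
00000000
00100000
11111000
11101100
10001000
01000000
00000000

Cell (3,0) at generation 3: 1 -> alive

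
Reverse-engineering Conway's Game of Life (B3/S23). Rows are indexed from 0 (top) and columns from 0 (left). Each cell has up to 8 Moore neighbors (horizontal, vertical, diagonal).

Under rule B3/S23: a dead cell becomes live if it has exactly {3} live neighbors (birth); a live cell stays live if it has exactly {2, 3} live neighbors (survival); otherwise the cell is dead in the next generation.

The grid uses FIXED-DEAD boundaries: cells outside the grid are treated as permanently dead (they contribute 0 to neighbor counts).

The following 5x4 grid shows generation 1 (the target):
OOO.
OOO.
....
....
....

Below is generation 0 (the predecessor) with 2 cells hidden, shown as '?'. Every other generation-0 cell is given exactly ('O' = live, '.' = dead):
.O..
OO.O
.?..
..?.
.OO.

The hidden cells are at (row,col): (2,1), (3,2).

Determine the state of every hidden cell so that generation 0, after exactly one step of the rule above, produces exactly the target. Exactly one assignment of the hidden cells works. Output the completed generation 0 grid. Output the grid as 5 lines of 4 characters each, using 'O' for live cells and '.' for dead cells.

Hidden generation-0 cells (in order): (2,1), (3,2).
A hidden cell only influences target cells in its own 3x3 neighborhood. Try each of the 2^2 = 4 assignments, step the completed generation 0 forward once under B3/S23, and compare with the target:
  (2,1)=. (3,2)=. -> step reproduces the target at every cell -> ACCEPT
  (2,1)=. (3,2)=O -> step gives (2,1)='O' but target has '.' -> reject
  (2,1)=O (3,2)=. -> step gives (1,2)='.' but target has 'O' -> reject
  (2,1)=O (3,2)=O -> step gives (1,2)='.' but target has 'O' -> reject
Unique solution: (2,1)=dead, (3,2)=dead.
Check: live-neighbor counts of every cell in the completed generation 0:
3231
2230
2221
1221
1111
Applying B3/S23 to generation 0 with these counts gives:
OOO.
OOO.
....
....
....
which matches the target exactly.

Answer: .O..
OO.O
....
....
.OO.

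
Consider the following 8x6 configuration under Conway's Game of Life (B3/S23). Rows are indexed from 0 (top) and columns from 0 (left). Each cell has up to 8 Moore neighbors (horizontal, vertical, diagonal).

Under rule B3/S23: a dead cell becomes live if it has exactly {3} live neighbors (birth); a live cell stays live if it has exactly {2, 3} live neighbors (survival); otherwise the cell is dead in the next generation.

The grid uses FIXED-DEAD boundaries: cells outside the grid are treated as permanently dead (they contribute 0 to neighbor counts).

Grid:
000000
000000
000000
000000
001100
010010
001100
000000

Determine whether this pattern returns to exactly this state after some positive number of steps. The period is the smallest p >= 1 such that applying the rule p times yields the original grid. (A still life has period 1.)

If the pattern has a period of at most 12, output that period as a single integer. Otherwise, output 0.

Simulating and comparing each generation to the original:
Gen 0 (original, given above): 6 live cells
Gen 1: 6 live cells, MATCHES original -> period = 1

Answer: 1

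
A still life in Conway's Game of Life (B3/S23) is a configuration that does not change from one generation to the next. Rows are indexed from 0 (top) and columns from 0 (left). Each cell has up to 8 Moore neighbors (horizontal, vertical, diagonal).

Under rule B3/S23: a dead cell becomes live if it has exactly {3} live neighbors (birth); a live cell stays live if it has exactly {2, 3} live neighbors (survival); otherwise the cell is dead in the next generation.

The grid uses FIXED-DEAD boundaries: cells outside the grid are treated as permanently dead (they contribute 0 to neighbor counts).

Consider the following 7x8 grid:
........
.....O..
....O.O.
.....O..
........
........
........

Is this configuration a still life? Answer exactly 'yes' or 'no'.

Compute generation 1 and compare to generation 0 (given above):
Generation 1:
........
.....O..
....O.O.
.....O..
........
........
........
The grids are IDENTICAL -> still life.

Answer: yes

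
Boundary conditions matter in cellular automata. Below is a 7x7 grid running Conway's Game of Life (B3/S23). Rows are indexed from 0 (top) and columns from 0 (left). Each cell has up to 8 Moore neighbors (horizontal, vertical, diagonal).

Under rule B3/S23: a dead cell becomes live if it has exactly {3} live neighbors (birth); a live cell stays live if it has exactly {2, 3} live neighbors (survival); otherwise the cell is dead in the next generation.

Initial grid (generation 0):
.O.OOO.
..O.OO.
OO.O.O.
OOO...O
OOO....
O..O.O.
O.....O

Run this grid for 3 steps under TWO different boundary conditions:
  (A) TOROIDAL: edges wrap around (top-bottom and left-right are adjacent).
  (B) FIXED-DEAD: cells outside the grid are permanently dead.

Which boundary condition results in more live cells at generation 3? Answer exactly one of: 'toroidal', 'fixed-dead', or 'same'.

Answer: toroidal

Derivation:
Under TOROIDAL boundary, generation 3:
...OOOO
O..OO.O
..O.OO.
..O.O..
..OO...
.......
.......
Population = 15

Under FIXED-DEAD boundary, generation 3:
..O....
..OOO.O
.O..OOO
..O..O.
..OO...
.......
.......
Population = 13

Comparison: toroidal=15, fixed-dead=13 -> toroidal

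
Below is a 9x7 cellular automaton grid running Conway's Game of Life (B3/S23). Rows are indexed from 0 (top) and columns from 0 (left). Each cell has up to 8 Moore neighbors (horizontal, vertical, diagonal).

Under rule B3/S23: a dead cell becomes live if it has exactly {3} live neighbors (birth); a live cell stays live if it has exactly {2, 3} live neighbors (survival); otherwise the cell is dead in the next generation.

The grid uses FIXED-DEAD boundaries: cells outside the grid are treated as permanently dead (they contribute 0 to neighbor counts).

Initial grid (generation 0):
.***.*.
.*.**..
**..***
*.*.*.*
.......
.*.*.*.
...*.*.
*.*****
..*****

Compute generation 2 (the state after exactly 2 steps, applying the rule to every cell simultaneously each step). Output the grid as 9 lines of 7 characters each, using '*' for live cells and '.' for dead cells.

Simulating step by step:
Generation 0 (given above): 32 live cells
Generation 1: 20 live cells
.*.*...
......*
*.....*
*..**.*
.*****.
..*....
.*.....
.*.....
.**...*
Generation 2: 12 live cells
(generation 2 grid is the final answer)

Answer: .......
.......
......*
*.....*
.*...*.
....*..
.**....
**.....
.**....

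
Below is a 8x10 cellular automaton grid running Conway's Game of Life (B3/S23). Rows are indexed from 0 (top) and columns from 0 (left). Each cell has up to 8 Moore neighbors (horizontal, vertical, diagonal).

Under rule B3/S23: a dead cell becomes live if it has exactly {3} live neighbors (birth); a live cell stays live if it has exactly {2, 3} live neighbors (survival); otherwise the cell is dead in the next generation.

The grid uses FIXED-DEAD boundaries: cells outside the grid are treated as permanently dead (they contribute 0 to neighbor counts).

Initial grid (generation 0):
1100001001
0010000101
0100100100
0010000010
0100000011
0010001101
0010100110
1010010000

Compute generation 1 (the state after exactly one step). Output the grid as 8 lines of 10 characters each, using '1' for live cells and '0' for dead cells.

Answer: 0100000010
1010001100
0111000100
0110000111
0110000001
0111001001
0010010110
0101000000

Derivation:
Simulating step by step:
Generation 0 (given above): 26 live cells
Generation 1: 29 live cells
(generation 1 grid is the final answer)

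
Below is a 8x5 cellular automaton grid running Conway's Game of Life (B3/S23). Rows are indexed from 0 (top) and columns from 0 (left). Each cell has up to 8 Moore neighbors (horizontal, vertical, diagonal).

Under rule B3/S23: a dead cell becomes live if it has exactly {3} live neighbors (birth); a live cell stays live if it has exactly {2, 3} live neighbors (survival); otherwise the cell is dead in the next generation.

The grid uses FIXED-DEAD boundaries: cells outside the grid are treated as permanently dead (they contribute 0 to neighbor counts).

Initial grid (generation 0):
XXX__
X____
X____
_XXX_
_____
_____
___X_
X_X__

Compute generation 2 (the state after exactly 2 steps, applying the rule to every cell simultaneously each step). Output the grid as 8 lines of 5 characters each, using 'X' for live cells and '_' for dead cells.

Answer: XX___
X____
X_X__
__XX_
_XX__
_____
_____
_____

Derivation:
Simulating step by step:
Generation 0 (given above): 11 live cells
Generation 1: 8 live cells
XX___
X____
X_X__
_XX__
__X__
_____
_____
_____
Generation 2: 9 live cells
(generation 2 grid is the final answer)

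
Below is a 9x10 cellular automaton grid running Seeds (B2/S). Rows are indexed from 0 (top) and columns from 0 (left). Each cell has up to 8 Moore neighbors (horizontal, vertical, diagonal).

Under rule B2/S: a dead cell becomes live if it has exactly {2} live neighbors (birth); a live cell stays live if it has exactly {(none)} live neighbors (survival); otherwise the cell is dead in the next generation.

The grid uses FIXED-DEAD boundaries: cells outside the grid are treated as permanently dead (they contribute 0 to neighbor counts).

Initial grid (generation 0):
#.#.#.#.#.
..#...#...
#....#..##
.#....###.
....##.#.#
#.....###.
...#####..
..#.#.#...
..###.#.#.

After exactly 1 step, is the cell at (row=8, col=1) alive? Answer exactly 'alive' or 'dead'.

Answer: alive

Derivation:
Simulating step by step:
Generation 0 (given above): 36 live cells
Generation 1: 12 live cells
..........
#...#.....
..#.......
#.........
##........
.........#
.##.......
.#......#.
.#........

Cell (8,1) at generation 1: 1 -> alive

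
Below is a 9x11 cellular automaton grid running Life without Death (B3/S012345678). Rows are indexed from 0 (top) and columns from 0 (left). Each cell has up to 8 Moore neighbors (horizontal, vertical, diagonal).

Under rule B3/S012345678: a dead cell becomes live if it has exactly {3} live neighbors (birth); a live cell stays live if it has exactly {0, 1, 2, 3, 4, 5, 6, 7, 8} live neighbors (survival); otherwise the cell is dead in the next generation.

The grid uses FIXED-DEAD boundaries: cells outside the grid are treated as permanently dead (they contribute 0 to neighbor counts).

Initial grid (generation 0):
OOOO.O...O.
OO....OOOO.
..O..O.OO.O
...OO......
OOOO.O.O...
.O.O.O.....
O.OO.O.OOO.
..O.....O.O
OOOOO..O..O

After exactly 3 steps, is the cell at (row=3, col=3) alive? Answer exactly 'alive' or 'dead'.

Answer: alive

Derivation:
Simulating step by step:
Generation 0 (given above): 45 live cells
Generation 1: 63 live cells
OOOO.OOO.O.
OO.OOOOOOOO
.OOOOO.OO.O
...OOO.OO..
OOOO.OOO...
.O.O.O.O...
O.OO.OOOOO.
O.O...O.O.O
OOOOO..O.OO
Generation 2: 68 live cells
OOOO.OOO.OO
OO.OOOOOOOO
OOOOOO.OO.O
O..OOO.OOO.
OOOO.OOO...
.O.O.O.O...
O.OO.OOOOO.
O.O...O.O.O
OOOOO..OOOO
Generation 3: 68 live cells
OOOO.OOO.OO
OO.OOOOOOOO
OOOOOO.OO.O
O..OOO.OOO.
OOOO.OOO...
.O.O.O.O...
O.OO.OOOOO.
O.O...O.O.O
OOOOO..OOOO

Cell (3,3) at generation 3: 1 -> alive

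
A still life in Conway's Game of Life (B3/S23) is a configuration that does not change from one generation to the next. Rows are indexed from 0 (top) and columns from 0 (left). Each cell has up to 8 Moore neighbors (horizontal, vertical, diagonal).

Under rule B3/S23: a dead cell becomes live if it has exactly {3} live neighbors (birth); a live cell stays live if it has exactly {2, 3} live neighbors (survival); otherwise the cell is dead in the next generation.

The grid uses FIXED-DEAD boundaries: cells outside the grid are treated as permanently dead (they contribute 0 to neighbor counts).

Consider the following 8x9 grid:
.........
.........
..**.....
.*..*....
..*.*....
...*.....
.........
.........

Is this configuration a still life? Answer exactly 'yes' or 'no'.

Answer: yes

Derivation:
Compute generation 1 and compare to generation 0 (given above):
Generation 1:
.........
.........
..**.....
.*..*....
..*.*....
...*.....
.........
.........
The grids are IDENTICAL -> still life.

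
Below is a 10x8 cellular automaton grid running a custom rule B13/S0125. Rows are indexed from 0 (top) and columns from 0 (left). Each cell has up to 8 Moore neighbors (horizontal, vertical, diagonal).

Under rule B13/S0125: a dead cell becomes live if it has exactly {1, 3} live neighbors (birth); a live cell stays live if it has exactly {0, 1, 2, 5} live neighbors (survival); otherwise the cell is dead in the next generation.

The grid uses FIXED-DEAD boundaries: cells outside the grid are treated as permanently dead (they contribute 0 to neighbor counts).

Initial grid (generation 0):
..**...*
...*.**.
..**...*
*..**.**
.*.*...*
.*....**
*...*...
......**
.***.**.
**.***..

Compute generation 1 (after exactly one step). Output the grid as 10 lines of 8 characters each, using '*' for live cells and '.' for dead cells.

Simulating step by step:
Generation 0 (given above): 34 live cells
Generation 1: 36 live cells
(generation 1 grid is the final answer)

Answer: .****.**
.....*.*
*.......
**......
**.***..
***...**
*.****..
.****..*
*......*
*.....**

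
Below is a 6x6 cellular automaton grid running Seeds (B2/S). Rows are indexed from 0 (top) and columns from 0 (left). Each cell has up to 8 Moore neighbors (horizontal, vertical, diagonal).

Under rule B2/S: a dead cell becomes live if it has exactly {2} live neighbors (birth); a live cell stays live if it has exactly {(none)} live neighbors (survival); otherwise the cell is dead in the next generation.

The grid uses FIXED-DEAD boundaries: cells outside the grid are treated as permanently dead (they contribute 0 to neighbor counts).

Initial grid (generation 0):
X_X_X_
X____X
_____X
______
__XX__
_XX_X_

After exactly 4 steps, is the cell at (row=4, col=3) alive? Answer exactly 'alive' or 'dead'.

Answer: dead

Derivation:
Simulating step by step:
Generation 0 (given above): 11 live cells
Generation 1: 8 live cells
___X_X
___X__
____X_
__XXX_
____X_
______
Generation 2: 6 live cells
__X___
__X__X
_____X
______
__X__X
______
Generation 3: 8 live cells
_X_X__
_X_XX_
____X_
____XX
______
______
Generation 4: 7 live cells
X_____
X____X
__X___
___X__
____XX
______

Cell (4,3) at generation 4: 0 -> dead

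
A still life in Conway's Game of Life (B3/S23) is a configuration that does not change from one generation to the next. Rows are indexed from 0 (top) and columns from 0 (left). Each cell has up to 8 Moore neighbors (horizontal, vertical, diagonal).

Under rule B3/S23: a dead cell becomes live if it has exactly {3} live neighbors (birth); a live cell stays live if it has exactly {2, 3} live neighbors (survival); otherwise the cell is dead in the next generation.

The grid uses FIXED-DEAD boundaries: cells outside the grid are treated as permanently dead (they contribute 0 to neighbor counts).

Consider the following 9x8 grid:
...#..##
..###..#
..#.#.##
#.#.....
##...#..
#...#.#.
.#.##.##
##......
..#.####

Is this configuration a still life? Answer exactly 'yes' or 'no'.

Compute generation 1 and compare to generation 0 (given above):
Generation 1:
..###.##
..#.#...
..#.####
#.##.##.
#....#..
#.###.##
.####.##
##......
.#...##.
Cell (0,2) differs: gen0=0 vs gen1=1 -> NOT a still life.

Answer: no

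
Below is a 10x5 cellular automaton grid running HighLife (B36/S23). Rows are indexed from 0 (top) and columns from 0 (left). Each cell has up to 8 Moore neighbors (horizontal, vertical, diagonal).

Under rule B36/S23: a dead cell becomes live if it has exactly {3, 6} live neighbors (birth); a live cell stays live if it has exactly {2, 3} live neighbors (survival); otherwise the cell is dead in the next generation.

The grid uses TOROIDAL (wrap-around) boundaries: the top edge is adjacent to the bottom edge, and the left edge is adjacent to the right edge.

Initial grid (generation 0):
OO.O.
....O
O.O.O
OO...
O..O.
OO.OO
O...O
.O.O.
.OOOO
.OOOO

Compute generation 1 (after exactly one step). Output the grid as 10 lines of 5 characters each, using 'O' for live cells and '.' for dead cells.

Simulating step by step:
Generation 0 (given above): 27 live cells
Generation 1: 13 live cells
(generation 1 grid is the final answer)

Answer: .O...
..O..
...OO
..OO.
...OO
.OOO.
.....
.O...
.....
O....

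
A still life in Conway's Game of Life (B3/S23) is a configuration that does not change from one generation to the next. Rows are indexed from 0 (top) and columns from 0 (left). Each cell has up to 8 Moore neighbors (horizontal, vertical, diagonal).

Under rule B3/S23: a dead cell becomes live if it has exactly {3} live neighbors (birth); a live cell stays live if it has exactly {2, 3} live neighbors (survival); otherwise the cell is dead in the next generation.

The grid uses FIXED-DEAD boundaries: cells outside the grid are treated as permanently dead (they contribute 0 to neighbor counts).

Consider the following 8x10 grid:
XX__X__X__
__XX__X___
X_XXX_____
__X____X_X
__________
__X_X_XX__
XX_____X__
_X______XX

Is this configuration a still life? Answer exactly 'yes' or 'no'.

Answer: no

Derivation:
Compute generation 1 and compare to generation 0 (given above):
Generation 1:
_XXX______
X____X____
____X_____
_XX_______
___X__XXX_
_X____XX__
XXX___XX__
XX______X_
Cell (0,0) differs: gen0=1 vs gen1=0 -> NOT a still life.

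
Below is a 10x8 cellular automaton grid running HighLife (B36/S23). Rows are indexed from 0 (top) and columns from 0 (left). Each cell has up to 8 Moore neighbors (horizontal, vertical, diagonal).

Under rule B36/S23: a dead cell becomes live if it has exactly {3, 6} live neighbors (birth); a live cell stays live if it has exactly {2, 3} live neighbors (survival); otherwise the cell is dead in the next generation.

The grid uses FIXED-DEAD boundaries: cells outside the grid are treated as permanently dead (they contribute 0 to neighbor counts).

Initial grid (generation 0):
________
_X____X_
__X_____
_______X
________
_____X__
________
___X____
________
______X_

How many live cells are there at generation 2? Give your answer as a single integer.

Answer: 0

Derivation:
Simulating step by step:
Generation 0 (given above): 7 live cells
Generation 1: 0 live cells
________
________
________
________
________
________
________
________
________
________
Generation 2: 0 live cells
________
________
________
________
________
________
________
________
________
________
Population at generation 2: 0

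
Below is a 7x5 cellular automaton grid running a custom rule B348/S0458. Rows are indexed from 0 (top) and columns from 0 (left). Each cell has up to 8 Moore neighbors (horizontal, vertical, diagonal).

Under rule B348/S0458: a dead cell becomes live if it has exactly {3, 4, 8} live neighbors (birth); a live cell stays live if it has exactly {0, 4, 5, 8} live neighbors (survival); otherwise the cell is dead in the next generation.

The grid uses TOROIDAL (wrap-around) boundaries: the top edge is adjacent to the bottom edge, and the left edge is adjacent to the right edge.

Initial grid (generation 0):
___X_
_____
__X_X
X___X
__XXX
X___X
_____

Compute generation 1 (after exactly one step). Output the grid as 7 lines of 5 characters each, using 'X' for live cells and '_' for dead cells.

Simulating step by step:
Generation 0 (given above): 10 live cells
Generation 1: 13 live cells
(generation 1 grid is the final answer)

Answer: ___X_
___X_
X_XX_
_XX_X
_X_XX
___X_
____X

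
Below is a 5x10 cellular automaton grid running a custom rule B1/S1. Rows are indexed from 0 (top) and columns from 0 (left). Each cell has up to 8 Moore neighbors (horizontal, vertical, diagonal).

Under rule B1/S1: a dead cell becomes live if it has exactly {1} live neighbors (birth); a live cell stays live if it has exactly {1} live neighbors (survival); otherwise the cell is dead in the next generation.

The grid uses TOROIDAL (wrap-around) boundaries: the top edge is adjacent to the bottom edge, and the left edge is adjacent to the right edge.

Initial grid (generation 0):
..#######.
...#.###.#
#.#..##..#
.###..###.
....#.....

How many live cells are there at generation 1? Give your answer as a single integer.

Simulating step by step:
Generation 0 (given above): 24 live cells
Generation 1: 3 live cells
##........
..........
..........
..........
#.........
Population at generation 1: 3

Answer: 3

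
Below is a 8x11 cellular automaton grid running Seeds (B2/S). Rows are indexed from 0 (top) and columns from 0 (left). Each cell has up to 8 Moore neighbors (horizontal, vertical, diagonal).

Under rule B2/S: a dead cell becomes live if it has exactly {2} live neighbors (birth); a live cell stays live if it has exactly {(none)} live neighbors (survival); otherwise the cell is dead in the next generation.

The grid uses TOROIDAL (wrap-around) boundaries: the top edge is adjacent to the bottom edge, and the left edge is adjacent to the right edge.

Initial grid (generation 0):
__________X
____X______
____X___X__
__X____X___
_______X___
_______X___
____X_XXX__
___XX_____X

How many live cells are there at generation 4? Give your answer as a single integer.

Simulating step by step:
Generation 0 (given above): 15 live cells
Generation 1: 15 live cells
X____X___X_
___X_X___X_
_____X_X___
___X__X____
___________
_____X_____
_________X_
X_____X_X__
Generation 2: 19 live cells
_X_____X___
___________
__XX____X__
____XX_X___
____XXX____
___________
_____XXXX_X
_X___X_X___
Generation 3: 22 live cells
X_X_____X__
_X_X___XX__
_____XXX___
__X_____X__
___X___X___
________XX_
X___X____X_
__X_X____X_
Generation 4: 21 live cells
____X_____X
X___XX___X_
_X_XX____X_
___XXX_____
__X________
___XX__X___
_X___X_____
X____X_____
Population at generation 4: 21

Answer: 21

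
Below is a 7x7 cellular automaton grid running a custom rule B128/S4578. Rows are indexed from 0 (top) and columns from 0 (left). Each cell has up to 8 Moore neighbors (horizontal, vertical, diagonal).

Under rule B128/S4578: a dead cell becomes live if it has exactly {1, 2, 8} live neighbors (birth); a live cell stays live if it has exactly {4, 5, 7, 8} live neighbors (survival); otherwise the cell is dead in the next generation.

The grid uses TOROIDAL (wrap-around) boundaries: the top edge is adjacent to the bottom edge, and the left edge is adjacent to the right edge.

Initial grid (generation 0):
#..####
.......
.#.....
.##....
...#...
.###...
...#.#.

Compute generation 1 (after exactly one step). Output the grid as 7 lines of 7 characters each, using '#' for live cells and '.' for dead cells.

Simulating step by step:
Generation 0 (given above): 14 live cells
Generation 1: 18 live cells
(generation 1 grid is the final answer)

Answer: .##.#..
.###...
#..#...
#..##..
#...#..
#.#..##
...#...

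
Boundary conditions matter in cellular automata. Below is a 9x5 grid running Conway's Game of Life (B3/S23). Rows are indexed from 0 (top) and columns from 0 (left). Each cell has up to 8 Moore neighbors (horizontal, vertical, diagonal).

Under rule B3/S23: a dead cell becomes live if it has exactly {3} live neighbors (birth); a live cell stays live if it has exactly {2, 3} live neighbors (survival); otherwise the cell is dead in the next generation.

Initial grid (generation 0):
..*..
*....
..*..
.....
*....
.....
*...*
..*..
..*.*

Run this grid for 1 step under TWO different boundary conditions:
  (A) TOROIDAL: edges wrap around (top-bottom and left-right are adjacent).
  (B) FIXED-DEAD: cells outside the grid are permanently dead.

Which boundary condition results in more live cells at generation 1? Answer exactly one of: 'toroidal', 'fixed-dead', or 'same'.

Under TOROIDAL boundary, generation 1:
.*.*.
.*...
.....
.....
.....
*...*
.....
**..*
.**..
Population = 10

Under FIXED-DEAD boundary, generation 1:
.....
.*...
.....
.....
.....
.....
.....
.*...
...*.
Population = 3

Comparison: toroidal=10, fixed-dead=3 -> toroidal

Answer: toroidal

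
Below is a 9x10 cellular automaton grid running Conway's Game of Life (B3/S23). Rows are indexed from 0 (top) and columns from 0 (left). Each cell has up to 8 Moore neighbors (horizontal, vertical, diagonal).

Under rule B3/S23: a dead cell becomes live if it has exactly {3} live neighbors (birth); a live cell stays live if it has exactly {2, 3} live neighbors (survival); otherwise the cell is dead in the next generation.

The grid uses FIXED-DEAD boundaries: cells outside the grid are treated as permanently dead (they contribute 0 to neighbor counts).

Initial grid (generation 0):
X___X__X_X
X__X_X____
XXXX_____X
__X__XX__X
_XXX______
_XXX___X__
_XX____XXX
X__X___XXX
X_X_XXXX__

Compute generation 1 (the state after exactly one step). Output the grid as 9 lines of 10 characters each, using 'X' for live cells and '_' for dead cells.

Answer: ____X_____
X__X____X_
X__X_XX___
X___X_____
____X_X___
X______X__
X_____X__X
X__XXX___X
_X_XXXXX__

Derivation:
Simulating step by step:
Generation 0 (given above): 39 live cells
Generation 1: 28 live cells
(generation 1 grid is the final answer)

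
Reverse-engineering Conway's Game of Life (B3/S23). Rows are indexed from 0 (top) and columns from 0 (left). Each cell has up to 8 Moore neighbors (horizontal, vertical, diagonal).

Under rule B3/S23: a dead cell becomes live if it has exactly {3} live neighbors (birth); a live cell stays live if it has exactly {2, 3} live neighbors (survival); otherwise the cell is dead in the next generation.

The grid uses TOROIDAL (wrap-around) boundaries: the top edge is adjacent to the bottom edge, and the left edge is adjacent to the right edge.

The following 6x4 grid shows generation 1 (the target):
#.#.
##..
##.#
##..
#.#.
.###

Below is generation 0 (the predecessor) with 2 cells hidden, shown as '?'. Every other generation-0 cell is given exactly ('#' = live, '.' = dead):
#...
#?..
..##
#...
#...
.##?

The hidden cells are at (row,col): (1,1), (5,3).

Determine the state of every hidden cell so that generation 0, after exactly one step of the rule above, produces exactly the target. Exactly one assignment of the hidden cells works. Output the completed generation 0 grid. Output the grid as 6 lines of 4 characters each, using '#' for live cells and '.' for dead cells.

Hidden generation-0 cells (in order): (1,1), (5,3).
A hidden cell only influences target cells in its own 3x3 neighborhood. Try each of the 2^2 = 4 assignments, step the completed generation 0 forward once under B3/S23, and compare with the target:
  (1,1)=. (5,3)=. -> step gives (0,2)='.' but target has '#' -> reject
  (1,1)=. (5,3)=# -> step reproduces the target at every cell -> ACCEPT
  (1,1)=# (5,3)=. -> step gives (0,3)='#' but target has '.' -> reject
  (1,1)=# (5,3)=# -> step gives (0,0)='.' but target has '#' -> reject
Unique solution: (1,1)=dead, (5,3)=live.
Check: live-neighbor counts of every cell in the completed generation 0:
3434
2324
3313
2324
3434
4323
Applying B3/S23 to generation 0 with these counts gives:
#.#.
##..
##.#
##..
#.#.
.###
which matches the target exactly.

Answer: #...
#...
..##
#...
#...
.###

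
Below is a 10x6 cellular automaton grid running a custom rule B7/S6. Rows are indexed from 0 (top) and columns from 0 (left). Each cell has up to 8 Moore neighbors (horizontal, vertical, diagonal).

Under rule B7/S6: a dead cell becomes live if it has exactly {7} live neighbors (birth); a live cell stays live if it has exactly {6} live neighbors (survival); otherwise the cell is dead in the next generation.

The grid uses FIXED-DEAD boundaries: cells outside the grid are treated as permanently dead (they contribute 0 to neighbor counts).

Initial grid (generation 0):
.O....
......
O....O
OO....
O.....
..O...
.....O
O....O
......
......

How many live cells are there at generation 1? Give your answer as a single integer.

Simulating step by step:
Generation 0 (given above): 10 live cells
Generation 1: 0 live cells
......
......
......
......
......
......
......
......
......
......
Population at generation 1: 0

Answer: 0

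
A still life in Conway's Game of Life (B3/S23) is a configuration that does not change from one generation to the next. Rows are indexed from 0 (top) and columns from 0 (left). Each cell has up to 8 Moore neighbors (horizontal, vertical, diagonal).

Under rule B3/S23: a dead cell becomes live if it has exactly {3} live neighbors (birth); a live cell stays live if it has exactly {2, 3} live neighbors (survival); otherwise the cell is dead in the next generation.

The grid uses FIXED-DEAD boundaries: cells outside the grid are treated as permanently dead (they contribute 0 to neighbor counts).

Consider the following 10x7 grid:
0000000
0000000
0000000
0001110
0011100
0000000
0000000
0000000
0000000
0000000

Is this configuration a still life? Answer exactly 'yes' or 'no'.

Compute generation 1 and compare to generation 0 (given above):
Generation 1:
0000000
0000000
0000100
0010010
0010010
0001000
0000000
0000000
0000000
0000000
Cell (2,4) differs: gen0=0 vs gen1=1 -> NOT a still life.

Answer: no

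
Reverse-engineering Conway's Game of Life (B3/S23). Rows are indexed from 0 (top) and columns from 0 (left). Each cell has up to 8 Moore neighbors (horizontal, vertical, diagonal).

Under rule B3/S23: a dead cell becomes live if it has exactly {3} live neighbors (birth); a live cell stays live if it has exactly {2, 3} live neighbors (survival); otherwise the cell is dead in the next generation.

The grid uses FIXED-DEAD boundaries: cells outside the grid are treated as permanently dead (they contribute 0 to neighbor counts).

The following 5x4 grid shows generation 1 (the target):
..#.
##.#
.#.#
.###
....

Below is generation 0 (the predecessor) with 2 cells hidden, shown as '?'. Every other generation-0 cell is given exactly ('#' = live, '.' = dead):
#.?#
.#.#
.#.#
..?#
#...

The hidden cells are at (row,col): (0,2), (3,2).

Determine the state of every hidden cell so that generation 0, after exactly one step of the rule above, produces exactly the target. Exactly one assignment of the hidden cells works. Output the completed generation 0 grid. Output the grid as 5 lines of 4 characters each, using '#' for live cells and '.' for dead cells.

Hidden generation-0 cells (in order): (0,2), (3,2).
A hidden cell only influences target cells in its own 3x3 neighborhood. Try each of the 2^2 = 4 assignments, step the completed generation 0 forward once under B3/S23, and compare with the target:
  (0,2)=. (3,2)=. -> step gives (2,1)='.' but target has '#' -> reject
  (0,2)=. (3,2)=# -> step reproduces the target at every cell -> ACCEPT
  (0,2)=# (3,2)=. -> step gives (0,1)='#' but target has '.' -> reject
  (0,2)=# (3,2)=# -> step gives (0,1)='#' but target has '.' -> reject
Unique solution: (0,2)=dead, (3,2)=live.
Check: live-neighbor counts of every cell in the completed generation 0:
1231
3252
2263
2332
0222
Applying B3/S23 to generation 0 with these counts gives:
..#.
##.#
.#.#
.###
....
which matches the target exactly.

Answer: #..#
.#.#
.#.#
..##
#...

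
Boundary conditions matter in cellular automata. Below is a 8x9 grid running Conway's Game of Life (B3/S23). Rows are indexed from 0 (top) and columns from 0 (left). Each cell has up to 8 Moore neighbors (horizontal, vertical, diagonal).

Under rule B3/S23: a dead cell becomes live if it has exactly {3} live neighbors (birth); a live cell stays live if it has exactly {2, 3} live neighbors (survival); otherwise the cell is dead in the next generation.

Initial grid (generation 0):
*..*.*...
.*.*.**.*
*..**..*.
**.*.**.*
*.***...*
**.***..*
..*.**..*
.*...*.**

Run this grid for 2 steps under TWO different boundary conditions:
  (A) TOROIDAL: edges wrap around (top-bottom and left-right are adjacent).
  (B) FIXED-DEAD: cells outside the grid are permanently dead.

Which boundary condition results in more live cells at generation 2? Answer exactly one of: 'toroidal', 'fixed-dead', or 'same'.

Under TOROIDAL boundary, generation 2:
.*.*.*...
*....***.
..*......
.....**..
.....***.
.........
.***..***
**.**.*..
Population = 24

Under FIXED-DEAD boundary, generation 2:
.**.**.*.
**.*.*.*.
*.*.....*
.....**.*
.....**.*
.*......*
.*...*...
.....****
Population = 27

Comparison: toroidal=24, fixed-dead=27 -> fixed-dead

Answer: fixed-dead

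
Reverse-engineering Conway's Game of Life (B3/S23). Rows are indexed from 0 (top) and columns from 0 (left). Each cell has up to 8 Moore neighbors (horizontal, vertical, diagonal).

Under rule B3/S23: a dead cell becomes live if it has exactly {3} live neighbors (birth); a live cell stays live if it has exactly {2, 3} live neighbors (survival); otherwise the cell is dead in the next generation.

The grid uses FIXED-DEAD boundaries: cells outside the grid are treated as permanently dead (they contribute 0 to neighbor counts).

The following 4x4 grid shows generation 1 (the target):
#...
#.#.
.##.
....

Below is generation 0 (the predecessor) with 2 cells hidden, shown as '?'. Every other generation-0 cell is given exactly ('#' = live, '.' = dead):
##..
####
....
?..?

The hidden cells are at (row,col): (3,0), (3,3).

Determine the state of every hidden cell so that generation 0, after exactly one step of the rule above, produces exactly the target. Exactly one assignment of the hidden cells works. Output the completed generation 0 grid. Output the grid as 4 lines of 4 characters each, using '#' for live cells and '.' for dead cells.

Answer: ##..
####
....
....

Derivation:
Hidden generation-0 cells (in order): (3,0), (3,3).
A hidden cell only influences target cells in its own 3x3 neighborhood. Try each of the 2^2 = 4 assignments, step the completed generation 0 forward once under B3/S23, and compare with the target:
  (3,0)=. (3,3)=. -> step reproduces the target at every cell -> ACCEPT
  (3,0)=. (3,3)=# -> step gives (2,2)='.' but target has '#' -> reject
  (3,0)=# (3,3)=. -> step gives (2,0)='#' but target has '.' -> reject
  (3,0)=# (3,3)=# -> step gives (2,0)='#' but target has '.' -> reject
Unique solution: (3,0)=dead, (3,3)=dead.
Check: live-neighbor counts of every cell in the completed generation 0:
3442
3431
2332
0000
Applying B3/S23 to generation 0 with these counts gives:
#...
#.#.
.##.
....
which matches the target exactly.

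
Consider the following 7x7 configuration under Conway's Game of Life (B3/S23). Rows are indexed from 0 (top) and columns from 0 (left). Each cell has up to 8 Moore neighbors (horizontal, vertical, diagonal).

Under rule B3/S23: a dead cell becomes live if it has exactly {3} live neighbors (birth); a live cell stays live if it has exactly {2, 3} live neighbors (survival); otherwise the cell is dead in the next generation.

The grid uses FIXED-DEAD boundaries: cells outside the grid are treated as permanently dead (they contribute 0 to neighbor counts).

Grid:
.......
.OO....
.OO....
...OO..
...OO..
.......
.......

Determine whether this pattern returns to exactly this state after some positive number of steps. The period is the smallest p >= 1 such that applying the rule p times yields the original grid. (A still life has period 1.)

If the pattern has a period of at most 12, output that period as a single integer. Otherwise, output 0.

Simulating and comparing each generation to the original:
Gen 0 (original, given above): 8 live cells
Gen 1: 6 live cells, differs from original
Gen 2: 8 live cells, MATCHES original -> period = 2

Answer: 2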